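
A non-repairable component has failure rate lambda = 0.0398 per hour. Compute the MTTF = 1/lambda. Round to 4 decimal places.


lambda = 0.0398
MTTF = 1 / 0.0398
MTTF = 25.1256

25.1256


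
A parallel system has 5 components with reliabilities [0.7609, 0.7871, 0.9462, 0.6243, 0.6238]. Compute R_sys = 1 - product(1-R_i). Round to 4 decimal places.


Components: [0.7609, 0.7871, 0.9462, 0.6243, 0.6238]
(1 - 0.7609) = 0.2391, running product = 0.2391
(1 - 0.7871) = 0.2129, running product = 0.0509
(1 - 0.9462) = 0.0538, running product = 0.0027
(1 - 0.6243) = 0.3757, running product = 0.001
(1 - 0.6238) = 0.3762, running product = 0.0004
Product of (1-R_i) = 0.0004
R_sys = 1 - 0.0004 = 0.9996

0.9996


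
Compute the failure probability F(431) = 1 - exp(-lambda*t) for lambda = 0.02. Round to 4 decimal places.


lambda = 0.02, t = 431
lambda * t = 8.62
exp(-8.62) = 0.0002
F(t) = 1 - 0.0002
F(t) = 0.9998

0.9998


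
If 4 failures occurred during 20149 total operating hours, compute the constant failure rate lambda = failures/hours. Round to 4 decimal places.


failures = 4
total_hours = 20149
lambda = 4 / 20149
lambda = 0.0002

0.0002


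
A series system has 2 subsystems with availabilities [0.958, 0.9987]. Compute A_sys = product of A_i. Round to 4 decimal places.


Subsystems: [0.958, 0.9987]
After subsystem 1 (A=0.958): product = 0.958
After subsystem 2 (A=0.9987): product = 0.9568
A_sys = 0.9568

0.9568


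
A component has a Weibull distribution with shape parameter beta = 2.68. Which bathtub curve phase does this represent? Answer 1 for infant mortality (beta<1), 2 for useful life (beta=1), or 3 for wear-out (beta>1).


beta = 2.68
Compare beta to 1:
beta < 1 => infant mortality (phase 1)
beta = 1 => useful life (phase 2)
beta > 1 => wear-out (phase 3)
Since beta = 2.68, this is wear-out (increasing failure rate)
Phase = 3

3


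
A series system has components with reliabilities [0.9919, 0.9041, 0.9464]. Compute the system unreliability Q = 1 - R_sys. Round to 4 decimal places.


Components: [0.9919, 0.9041, 0.9464]
After component 1: product = 0.9919
After component 2: product = 0.8968
After component 3: product = 0.8487
R_sys = 0.8487
Q = 1 - 0.8487 = 0.1513

0.1513


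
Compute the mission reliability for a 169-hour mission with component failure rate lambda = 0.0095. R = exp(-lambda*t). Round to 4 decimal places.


lambda = 0.0095
mission_time = 169
lambda * t = 0.0095 * 169 = 1.6055
R = exp(-1.6055)
R = 0.2008

0.2008


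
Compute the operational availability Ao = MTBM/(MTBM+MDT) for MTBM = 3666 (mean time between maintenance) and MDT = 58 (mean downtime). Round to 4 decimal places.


MTBM = 3666
MDT = 58
MTBM + MDT = 3724
Ao = 3666 / 3724
Ao = 0.9844

0.9844


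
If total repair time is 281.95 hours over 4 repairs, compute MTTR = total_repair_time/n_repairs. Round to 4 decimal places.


total_repair_time = 281.95
n_repairs = 4
MTTR = 281.95 / 4
MTTR = 70.4875

70.4875


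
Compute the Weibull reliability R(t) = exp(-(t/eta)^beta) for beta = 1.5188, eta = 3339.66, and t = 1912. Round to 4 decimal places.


beta = 1.5188, eta = 3339.66, t = 1912
t/eta = 1912 / 3339.66 = 0.5725
(t/eta)^beta = 0.5725^1.5188 = 0.4287
R(t) = exp(-0.4287)
R(t) = 0.6514

0.6514


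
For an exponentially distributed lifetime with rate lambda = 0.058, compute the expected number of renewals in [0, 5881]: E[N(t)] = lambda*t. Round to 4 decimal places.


lambda = 0.058
t = 5881
E[N(t)] = lambda * t
E[N(t)] = 0.058 * 5881
E[N(t)] = 341.098

341.098


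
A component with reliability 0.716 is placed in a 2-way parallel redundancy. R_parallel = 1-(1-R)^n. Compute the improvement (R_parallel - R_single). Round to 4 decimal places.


R_single = 0.716, n = 2
1 - R_single = 0.284
(1 - R_single)^n = 0.284^2 = 0.0807
R_parallel = 1 - 0.0807 = 0.9193
Improvement = 0.9193 - 0.716
Improvement = 0.2033

0.2033


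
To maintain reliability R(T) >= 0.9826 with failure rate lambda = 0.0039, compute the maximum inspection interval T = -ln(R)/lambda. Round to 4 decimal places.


R_target = 0.9826
lambda = 0.0039
-ln(0.9826) = 0.0176
T = 0.0176 / 0.0039
T = 4.5008

4.5008


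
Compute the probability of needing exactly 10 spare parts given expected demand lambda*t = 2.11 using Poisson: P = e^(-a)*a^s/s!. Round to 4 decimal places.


a = 2.11, s = 10
e^(-a) = e^(-2.11) = 0.1212
a^s = 2.11^10 = 1749.1399
s! = 3628800
P = 0.1212 * 1749.1399 / 3628800
P = 0.0001

0.0001


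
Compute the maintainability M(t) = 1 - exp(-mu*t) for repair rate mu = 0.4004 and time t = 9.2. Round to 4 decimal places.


mu = 0.4004, t = 9.2
mu * t = 0.4004 * 9.2 = 3.6837
exp(-3.6837) = 0.0251
M(t) = 1 - 0.0251
M(t) = 0.9749

0.9749


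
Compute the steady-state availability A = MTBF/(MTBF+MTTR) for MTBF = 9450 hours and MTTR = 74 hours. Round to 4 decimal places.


MTBF = 9450
MTTR = 74
MTBF + MTTR = 9524
A = 9450 / 9524
A = 0.9922

0.9922


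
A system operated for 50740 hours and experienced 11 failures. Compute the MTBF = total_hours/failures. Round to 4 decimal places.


total_hours = 50740
failures = 11
MTBF = 50740 / 11
MTBF = 4612.7273

4612.7273


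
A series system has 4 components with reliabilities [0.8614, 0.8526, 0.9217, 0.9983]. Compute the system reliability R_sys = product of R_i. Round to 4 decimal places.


Components: [0.8614, 0.8526, 0.9217, 0.9983]
After component 1 (R=0.8614): product = 0.8614
After component 2 (R=0.8526): product = 0.7344
After component 3 (R=0.9217): product = 0.6769
After component 4 (R=0.9983): product = 0.6758
R_sys = 0.6758

0.6758


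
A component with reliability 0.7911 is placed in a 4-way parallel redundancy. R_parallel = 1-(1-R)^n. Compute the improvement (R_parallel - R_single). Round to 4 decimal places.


R_single = 0.7911, n = 4
1 - R_single = 0.2089
(1 - R_single)^n = 0.2089^4 = 0.0019
R_parallel = 1 - 0.0019 = 0.9981
Improvement = 0.9981 - 0.7911
Improvement = 0.207

0.207


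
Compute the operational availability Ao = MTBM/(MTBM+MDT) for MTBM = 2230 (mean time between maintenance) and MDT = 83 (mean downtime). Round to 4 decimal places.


MTBM = 2230
MDT = 83
MTBM + MDT = 2313
Ao = 2230 / 2313
Ao = 0.9641

0.9641


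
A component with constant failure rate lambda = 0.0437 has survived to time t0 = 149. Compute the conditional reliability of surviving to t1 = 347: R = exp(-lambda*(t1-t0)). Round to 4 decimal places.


lambda = 0.0437
t0 = 149, t1 = 347
t1 - t0 = 198
lambda * (t1-t0) = 0.0437 * 198 = 8.6526
R = exp(-8.6526)
R = 0.0002

0.0002


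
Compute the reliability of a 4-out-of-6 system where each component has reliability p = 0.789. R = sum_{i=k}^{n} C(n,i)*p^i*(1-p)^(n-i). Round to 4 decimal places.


k = 4, n = 6, p = 0.789
i=4: C(6,4)=15 * 0.789^4 * 0.211^2 = 0.2588
i=5: C(6,5)=6 * 0.789^5 * 0.211^1 = 0.3871
i=6: C(6,6)=1 * 0.789^6 * 0.211^0 = 0.2412
R = sum of terms = 0.8871

0.8871


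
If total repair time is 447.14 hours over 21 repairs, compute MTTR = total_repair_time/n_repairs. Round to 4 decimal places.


total_repair_time = 447.14
n_repairs = 21
MTTR = 447.14 / 21
MTTR = 21.2924

21.2924


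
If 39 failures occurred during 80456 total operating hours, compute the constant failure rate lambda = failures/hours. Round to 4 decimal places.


failures = 39
total_hours = 80456
lambda = 39 / 80456
lambda = 0.0005

0.0005


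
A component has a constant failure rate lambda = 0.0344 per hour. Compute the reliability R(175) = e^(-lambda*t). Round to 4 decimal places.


lambda = 0.0344
t = 175
lambda * t = 6.02
R(t) = e^(-6.02)
R(t) = 0.0024

0.0024


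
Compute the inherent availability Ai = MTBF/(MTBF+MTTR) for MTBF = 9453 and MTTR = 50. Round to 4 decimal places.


MTBF = 9453
MTTR = 50
MTBF + MTTR = 9503
Ai = 9453 / 9503
Ai = 0.9947

0.9947


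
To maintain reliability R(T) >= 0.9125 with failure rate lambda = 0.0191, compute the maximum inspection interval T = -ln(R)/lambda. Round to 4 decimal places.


R_target = 0.9125
lambda = 0.0191
-ln(0.9125) = 0.0916
T = 0.0916 / 0.0191
T = 4.7941

4.7941


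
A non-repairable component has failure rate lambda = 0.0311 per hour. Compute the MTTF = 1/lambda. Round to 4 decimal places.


lambda = 0.0311
MTTF = 1 / 0.0311
MTTF = 32.1543

32.1543


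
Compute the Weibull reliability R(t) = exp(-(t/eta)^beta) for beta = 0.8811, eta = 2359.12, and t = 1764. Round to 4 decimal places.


beta = 0.8811, eta = 2359.12, t = 1764
t/eta = 1764 / 2359.12 = 0.7477
(t/eta)^beta = 0.7477^0.8811 = 0.774
R(t) = exp(-0.774)
R(t) = 0.4611

0.4611


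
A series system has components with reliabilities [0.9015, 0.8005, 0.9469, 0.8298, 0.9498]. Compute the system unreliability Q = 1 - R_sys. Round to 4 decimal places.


Components: [0.9015, 0.8005, 0.9469, 0.8298, 0.9498]
After component 1: product = 0.9015
After component 2: product = 0.7217
After component 3: product = 0.6833
After component 4: product = 0.567
After component 5: product = 0.5386
R_sys = 0.5386
Q = 1 - 0.5386 = 0.4614

0.4614


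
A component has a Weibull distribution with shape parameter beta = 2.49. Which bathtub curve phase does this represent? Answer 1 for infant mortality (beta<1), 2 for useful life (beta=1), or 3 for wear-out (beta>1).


beta = 2.49
Compare beta to 1:
beta < 1 => infant mortality (phase 1)
beta = 1 => useful life (phase 2)
beta > 1 => wear-out (phase 3)
Since beta = 2.49, this is wear-out (increasing failure rate)
Phase = 3

3


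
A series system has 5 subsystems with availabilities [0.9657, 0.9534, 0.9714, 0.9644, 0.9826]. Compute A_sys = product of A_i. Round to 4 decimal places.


Subsystems: [0.9657, 0.9534, 0.9714, 0.9644, 0.9826]
After subsystem 1 (A=0.9657): product = 0.9657
After subsystem 2 (A=0.9534): product = 0.9207
After subsystem 3 (A=0.9714): product = 0.8944
After subsystem 4 (A=0.9644): product = 0.8625
After subsystem 5 (A=0.9826): product = 0.8475
A_sys = 0.8475

0.8475


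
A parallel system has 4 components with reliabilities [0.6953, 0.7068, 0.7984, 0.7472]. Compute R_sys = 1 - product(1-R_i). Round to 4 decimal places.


Components: [0.6953, 0.7068, 0.7984, 0.7472]
(1 - 0.6953) = 0.3047, running product = 0.3047
(1 - 0.7068) = 0.2932, running product = 0.0893
(1 - 0.7984) = 0.2016, running product = 0.018
(1 - 0.7472) = 0.2528, running product = 0.0046
Product of (1-R_i) = 0.0046
R_sys = 1 - 0.0046 = 0.9954

0.9954


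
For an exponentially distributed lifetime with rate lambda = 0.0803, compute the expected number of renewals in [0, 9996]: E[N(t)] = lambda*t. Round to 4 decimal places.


lambda = 0.0803
t = 9996
E[N(t)] = lambda * t
E[N(t)] = 0.0803 * 9996
E[N(t)] = 802.6788

802.6788


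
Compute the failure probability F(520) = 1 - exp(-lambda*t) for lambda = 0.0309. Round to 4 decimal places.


lambda = 0.0309, t = 520
lambda * t = 16.068
exp(-16.068) = 0.0
F(t) = 1 - 0.0
F(t) = 1.0

1.0


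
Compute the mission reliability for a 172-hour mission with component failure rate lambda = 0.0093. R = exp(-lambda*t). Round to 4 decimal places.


lambda = 0.0093
mission_time = 172
lambda * t = 0.0093 * 172 = 1.5996
R = exp(-1.5996)
R = 0.202

0.202


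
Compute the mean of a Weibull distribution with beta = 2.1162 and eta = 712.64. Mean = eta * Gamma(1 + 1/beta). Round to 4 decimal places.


beta = 2.1162, eta = 712.64
1/beta = 0.4725
1 + 1/beta = 1.4725
Gamma(1.4725) = 0.8857
Mean = 712.64 * 0.8857
Mean = 631.1525

631.1525


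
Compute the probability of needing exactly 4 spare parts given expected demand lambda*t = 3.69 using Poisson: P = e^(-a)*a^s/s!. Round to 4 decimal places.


a = 3.69, s = 4
e^(-a) = e^(-3.69) = 0.025
a^s = 3.69^4 = 185.3982
s! = 24
P = 0.025 * 185.3982 / 24
P = 0.1929

0.1929


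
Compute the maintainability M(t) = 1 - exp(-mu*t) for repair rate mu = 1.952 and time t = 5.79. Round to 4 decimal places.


mu = 1.952, t = 5.79
mu * t = 1.952 * 5.79 = 11.3021
exp(-11.3021) = 0.0
M(t) = 1 - 0.0
M(t) = 1.0

1.0


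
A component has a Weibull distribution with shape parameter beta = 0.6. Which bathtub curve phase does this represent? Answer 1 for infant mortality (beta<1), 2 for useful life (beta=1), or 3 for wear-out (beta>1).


beta = 0.6
Compare beta to 1:
beta < 1 => infant mortality (phase 1)
beta = 1 => useful life (phase 2)
beta > 1 => wear-out (phase 3)
Since beta = 0.6, this is infant mortality (decreasing failure rate)
Phase = 1

1


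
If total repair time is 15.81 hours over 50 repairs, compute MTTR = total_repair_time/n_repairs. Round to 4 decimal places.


total_repair_time = 15.81
n_repairs = 50
MTTR = 15.81 / 50
MTTR = 0.3162

0.3162


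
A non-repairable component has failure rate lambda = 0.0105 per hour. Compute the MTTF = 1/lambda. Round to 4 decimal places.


lambda = 0.0105
MTTF = 1 / 0.0105
MTTF = 95.2381

95.2381


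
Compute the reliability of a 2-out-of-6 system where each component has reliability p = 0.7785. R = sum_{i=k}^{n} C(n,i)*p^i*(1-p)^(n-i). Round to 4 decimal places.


k = 2, n = 6, p = 0.7785
i=2: C(6,2)=15 * 0.7785^2 * 0.2215^4 = 0.0219
i=3: C(6,3)=20 * 0.7785^3 * 0.2215^3 = 0.1025
i=4: C(6,4)=15 * 0.7785^4 * 0.2215^2 = 0.2703
i=5: C(6,5)=6 * 0.7785^5 * 0.2215^1 = 0.38
i=6: C(6,6)=1 * 0.7785^6 * 0.2215^0 = 0.2226
R = sum of terms = 0.9974

0.9974


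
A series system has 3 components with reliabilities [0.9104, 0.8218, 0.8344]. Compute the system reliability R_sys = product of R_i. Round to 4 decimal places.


Components: [0.9104, 0.8218, 0.8344]
After component 1 (R=0.9104): product = 0.9104
After component 2 (R=0.8218): product = 0.7482
After component 3 (R=0.8344): product = 0.6243
R_sys = 0.6243

0.6243


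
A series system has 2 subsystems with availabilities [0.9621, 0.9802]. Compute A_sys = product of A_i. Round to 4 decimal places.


Subsystems: [0.9621, 0.9802]
After subsystem 1 (A=0.9621): product = 0.9621
After subsystem 2 (A=0.9802): product = 0.9431
A_sys = 0.9431

0.9431


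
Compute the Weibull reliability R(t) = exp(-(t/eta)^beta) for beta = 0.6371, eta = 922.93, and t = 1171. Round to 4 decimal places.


beta = 0.6371, eta = 922.93, t = 1171
t/eta = 1171 / 922.93 = 1.2688
(t/eta)^beta = 1.2688^0.6371 = 1.1638
R(t) = exp(-1.1638)
R(t) = 0.3123

0.3123


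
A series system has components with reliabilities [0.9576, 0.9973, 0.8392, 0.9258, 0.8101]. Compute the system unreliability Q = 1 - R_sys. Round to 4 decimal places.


Components: [0.9576, 0.9973, 0.8392, 0.9258, 0.8101]
After component 1: product = 0.9576
After component 2: product = 0.955
After component 3: product = 0.8014
After component 4: product = 0.742
After component 5: product = 0.6011
R_sys = 0.6011
Q = 1 - 0.6011 = 0.3989

0.3989


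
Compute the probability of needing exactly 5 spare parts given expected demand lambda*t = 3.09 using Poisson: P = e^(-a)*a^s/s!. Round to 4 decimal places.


a = 3.09, s = 5
e^(-a) = e^(-3.09) = 0.0455
a^s = 3.09^5 = 281.7036
s! = 120
P = 0.0455 * 281.7036 / 120
P = 0.1068

0.1068


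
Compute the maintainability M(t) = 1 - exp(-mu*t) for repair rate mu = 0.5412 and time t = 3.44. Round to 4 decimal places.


mu = 0.5412, t = 3.44
mu * t = 0.5412 * 3.44 = 1.8617
exp(-1.8617) = 0.1554
M(t) = 1 - 0.1554
M(t) = 0.8446

0.8446


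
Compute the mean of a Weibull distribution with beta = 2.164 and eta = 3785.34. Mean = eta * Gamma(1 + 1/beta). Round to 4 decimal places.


beta = 2.164, eta = 3785.34
1/beta = 0.4621
1 + 1/beta = 1.4621
Gamma(1.4621) = 0.8856
Mean = 3785.34 * 0.8856
Mean = 3352.3096

3352.3096


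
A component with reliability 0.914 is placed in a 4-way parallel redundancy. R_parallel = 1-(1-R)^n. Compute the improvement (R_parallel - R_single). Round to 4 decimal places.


R_single = 0.914, n = 4
1 - R_single = 0.086
(1 - R_single)^n = 0.086^4 = 0.0001
R_parallel = 1 - 0.0001 = 0.9999
Improvement = 0.9999 - 0.914
Improvement = 0.0859

0.0859


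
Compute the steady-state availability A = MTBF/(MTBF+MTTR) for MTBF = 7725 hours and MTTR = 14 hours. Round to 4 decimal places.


MTBF = 7725
MTTR = 14
MTBF + MTTR = 7739
A = 7725 / 7739
A = 0.9982

0.9982


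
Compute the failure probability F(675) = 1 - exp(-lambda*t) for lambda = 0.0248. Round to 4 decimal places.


lambda = 0.0248, t = 675
lambda * t = 16.74
exp(-16.74) = 0.0
F(t) = 1 - 0.0
F(t) = 1.0

1.0


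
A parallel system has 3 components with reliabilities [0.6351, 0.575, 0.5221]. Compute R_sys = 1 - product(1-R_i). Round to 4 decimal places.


Components: [0.6351, 0.575, 0.5221]
(1 - 0.6351) = 0.3649, running product = 0.3649
(1 - 0.575) = 0.425, running product = 0.1551
(1 - 0.5221) = 0.4779, running product = 0.0741
Product of (1-R_i) = 0.0741
R_sys = 1 - 0.0741 = 0.9259

0.9259


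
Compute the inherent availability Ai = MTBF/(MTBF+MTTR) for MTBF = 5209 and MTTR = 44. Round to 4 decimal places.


MTBF = 5209
MTTR = 44
MTBF + MTTR = 5253
Ai = 5209 / 5253
Ai = 0.9916

0.9916


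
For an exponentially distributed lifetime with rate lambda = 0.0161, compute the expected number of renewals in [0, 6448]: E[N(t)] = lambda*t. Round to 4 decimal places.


lambda = 0.0161
t = 6448
E[N(t)] = lambda * t
E[N(t)] = 0.0161 * 6448
E[N(t)] = 103.8128

103.8128


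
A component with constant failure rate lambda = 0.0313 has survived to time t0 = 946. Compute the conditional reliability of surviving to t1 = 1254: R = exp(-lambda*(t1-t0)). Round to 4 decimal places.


lambda = 0.0313
t0 = 946, t1 = 1254
t1 - t0 = 308
lambda * (t1-t0) = 0.0313 * 308 = 9.6404
R = exp(-9.6404)
R = 0.0001

0.0001


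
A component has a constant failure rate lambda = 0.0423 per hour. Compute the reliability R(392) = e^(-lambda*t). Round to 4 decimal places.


lambda = 0.0423
t = 392
lambda * t = 16.5816
R(t) = e^(-16.5816)
R(t) = 0.0

0.0


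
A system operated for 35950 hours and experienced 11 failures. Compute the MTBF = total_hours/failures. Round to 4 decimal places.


total_hours = 35950
failures = 11
MTBF = 35950 / 11
MTBF = 3268.1818

3268.1818


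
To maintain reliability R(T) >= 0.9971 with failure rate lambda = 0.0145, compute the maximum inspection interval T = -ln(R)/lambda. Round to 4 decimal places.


R_target = 0.9971
lambda = 0.0145
-ln(0.9971) = 0.0029
T = 0.0029 / 0.0145
T = 0.2003

0.2003


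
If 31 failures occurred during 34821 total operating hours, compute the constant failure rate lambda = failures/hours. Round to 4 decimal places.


failures = 31
total_hours = 34821
lambda = 31 / 34821
lambda = 0.0009

0.0009


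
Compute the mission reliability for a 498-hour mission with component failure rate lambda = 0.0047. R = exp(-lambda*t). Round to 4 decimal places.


lambda = 0.0047
mission_time = 498
lambda * t = 0.0047 * 498 = 2.3406
R = exp(-2.3406)
R = 0.0963

0.0963


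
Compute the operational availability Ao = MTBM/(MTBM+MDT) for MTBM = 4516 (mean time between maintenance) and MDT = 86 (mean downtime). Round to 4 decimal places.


MTBM = 4516
MDT = 86
MTBM + MDT = 4602
Ao = 4516 / 4602
Ao = 0.9813

0.9813


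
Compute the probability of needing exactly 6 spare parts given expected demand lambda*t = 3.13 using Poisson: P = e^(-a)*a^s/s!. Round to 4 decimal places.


a = 3.13, s = 6
e^(-a) = e^(-3.13) = 0.0437
a^s = 3.13^6 = 940.2991
s! = 720
P = 0.0437 * 940.2991 / 720
P = 0.0571

0.0571


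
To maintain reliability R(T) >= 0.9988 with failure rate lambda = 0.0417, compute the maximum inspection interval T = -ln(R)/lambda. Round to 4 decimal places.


R_target = 0.9988
lambda = 0.0417
-ln(0.9988) = 0.0012
T = 0.0012 / 0.0417
T = 0.0288

0.0288


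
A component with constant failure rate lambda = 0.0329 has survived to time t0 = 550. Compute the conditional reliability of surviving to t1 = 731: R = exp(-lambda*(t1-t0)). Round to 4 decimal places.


lambda = 0.0329
t0 = 550, t1 = 731
t1 - t0 = 181
lambda * (t1-t0) = 0.0329 * 181 = 5.9549
R = exp(-5.9549)
R = 0.0026

0.0026


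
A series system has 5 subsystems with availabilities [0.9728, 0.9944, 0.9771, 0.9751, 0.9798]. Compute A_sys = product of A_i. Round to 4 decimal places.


Subsystems: [0.9728, 0.9944, 0.9771, 0.9751, 0.9798]
After subsystem 1 (A=0.9728): product = 0.9728
After subsystem 2 (A=0.9944): product = 0.9674
After subsystem 3 (A=0.9771): product = 0.9452
After subsystem 4 (A=0.9751): product = 0.9217
After subsystem 5 (A=0.9798): product = 0.903
A_sys = 0.903

0.903


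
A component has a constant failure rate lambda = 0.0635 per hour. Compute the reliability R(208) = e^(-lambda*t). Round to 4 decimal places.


lambda = 0.0635
t = 208
lambda * t = 13.208
R(t) = e^(-13.208)
R(t) = 0.0

0.0


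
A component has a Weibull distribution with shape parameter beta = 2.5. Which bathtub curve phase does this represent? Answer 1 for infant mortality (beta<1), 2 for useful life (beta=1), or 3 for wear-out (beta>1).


beta = 2.5
Compare beta to 1:
beta < 1 => infant mortality (phase 1)
beta = 1 => useful life (phase 2)
beta > 1 => wear-out (phase 3)
Since beta = 2.5, this is wear-out (increasing failure rate)
Phase = 3

3


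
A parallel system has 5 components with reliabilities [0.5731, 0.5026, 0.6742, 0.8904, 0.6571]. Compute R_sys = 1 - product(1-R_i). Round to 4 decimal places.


Components: [0.5731, 0.5026, 0.6742, 0.8904, 0.6571]
(1 - 0.5731) = 0.4269, running product = 0.4269
(1 - 0.5026) = 0.4974, running product = 0.2123
(1 - 0.6742) = 0.3258, running product = 0.0692
(1 - 0.8904) = 0.1096, running product = 0.0076
(1 - 0.6571) = 0.3429, running product = 0.0026
Product of (1-R_i) = 0.0026
R_sys = 1 - 0.0026 = 0.9974

0.9974


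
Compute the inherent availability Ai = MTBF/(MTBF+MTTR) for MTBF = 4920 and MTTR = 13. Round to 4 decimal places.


MTBF = 4920
MTTR = 13
MTBF + MTTR = 4933
Ai = 4920 / 4933
Ai = 0.9974

0.9974


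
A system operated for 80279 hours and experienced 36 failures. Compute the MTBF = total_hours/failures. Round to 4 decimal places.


total_hours = 80279
failures = 36
MTBF = 80279 / 36
MTBF = 2229.9722

2229.9722


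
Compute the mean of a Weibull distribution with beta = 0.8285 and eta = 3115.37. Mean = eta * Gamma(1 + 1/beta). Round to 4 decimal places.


beta = 0.8285, eta = 3115.37
1/beta = 1.207
1 + 1/beta = 2.207
Gamma(2.207) = 1.106
Mean = 3115.37 * 1.106
Mean = 3445.6749

3445.6749


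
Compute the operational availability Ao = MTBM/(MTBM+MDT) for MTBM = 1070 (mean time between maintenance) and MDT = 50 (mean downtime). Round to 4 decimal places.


MTBM = 1070
MDT = 50
MTBM + MDT = 1120
Ao = 1070 / 1120
Ao = 0.9554

0.9554


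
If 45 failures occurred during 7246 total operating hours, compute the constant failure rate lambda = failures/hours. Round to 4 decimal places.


failures = 45
total_hours = 7246
lambda = 45 / 7246
lambda = 0.0062

0.0062


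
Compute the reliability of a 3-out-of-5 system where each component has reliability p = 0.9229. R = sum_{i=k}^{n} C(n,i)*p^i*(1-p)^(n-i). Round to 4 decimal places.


k = 3, n = 5, p = 0.9229
i=3: C(5,3)=10 * 0.9229^3 * 0.0771^2 = 0.0467
i=4: C(5,4)=5 * 0.9229^4 * 0.0771^1 = 0.2797
i=5: C(5,5)=1 * 0.9229^5 * 0.0771^0 = 0.6695
R = sum of terms = 0.9959

0.9959


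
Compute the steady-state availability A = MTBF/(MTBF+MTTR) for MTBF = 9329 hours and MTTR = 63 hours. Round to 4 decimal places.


MTBF = 9329
MTTR = 63
MTBF + MTTR = 9392
A = 9329 / 9392
A = 0.9933

0.9933


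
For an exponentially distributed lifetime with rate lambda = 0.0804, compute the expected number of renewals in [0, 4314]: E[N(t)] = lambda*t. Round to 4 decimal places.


lambda = 0.0804
t = 4314
E[N(t)] = lambda * t
E[N(t)] = 0.0804 * 4314
E[N(t)] = 346.8456

346.8456


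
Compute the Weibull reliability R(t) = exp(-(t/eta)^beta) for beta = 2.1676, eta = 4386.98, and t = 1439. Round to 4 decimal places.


beta = 2.1676, eta = 4386.98, t = 1439
t/eta = 1439 / 4386.98 = 0.328
(t/eta)^beta = 0.328^2.1676 = 0.0893
R(t) = exp(-0.0893)
R(t) = 0.9146

0.9146


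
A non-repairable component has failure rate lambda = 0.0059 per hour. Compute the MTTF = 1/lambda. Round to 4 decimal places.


lambda = 0.0059
MTTF = 1 / 0.0059
MTTF = 169.4915

169.4915


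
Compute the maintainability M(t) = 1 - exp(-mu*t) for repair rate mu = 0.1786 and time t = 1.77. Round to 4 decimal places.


mu = 0.1786, t = 1.77
mu * t = 0.1786 * 1.77 = 0.3161
exp(-0.3161) = 0.729
M(t) = 1 - 0.729
M(t) = 0.271

0.271


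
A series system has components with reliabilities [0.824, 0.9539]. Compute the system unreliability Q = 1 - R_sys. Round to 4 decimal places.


Components: [0.824, 0.9539]
After component 1: product = 0.824
After component 2: product = 0.786
R_sys = 0.786
Q = 1 - 0.786 = 0.214

0.214


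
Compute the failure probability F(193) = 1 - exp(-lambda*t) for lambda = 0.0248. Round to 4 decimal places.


lambda = 0.0248, t = 193
lambda * t = 4.7864
exp(-4.7864) = 0.0083
F(t) = 1 - 0.0083
F(t) = 0.9917

0.9917


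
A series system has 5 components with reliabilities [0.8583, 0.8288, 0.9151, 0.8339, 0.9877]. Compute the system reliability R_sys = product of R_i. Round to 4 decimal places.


Components: [0.8583, 0.8288, 0.9151, 0.8339, 0.9877]
After component 1 (R=0.8583): product = 0.8583
After component 2 (R=0.8288): product = 0.7114
After component 3 (R=0.9151): product = 0.651
After component 4 (R=0.8339): product = 0.5428
After component 5 (R=0.9877): product = 0.5362
R_sys = 0.5362

0.5362


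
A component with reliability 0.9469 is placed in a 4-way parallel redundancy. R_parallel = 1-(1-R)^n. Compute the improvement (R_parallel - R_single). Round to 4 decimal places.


R_single = 0.9469, n = 4
1 - R_single = 0.0531
(1 - R_single)^n = 0.0531^4 = 0.0
R_parallel = 1 - 0.0 = 1.0
Improvement = 1.0 - 0.9469
Improvement = 0.0531

0.0531


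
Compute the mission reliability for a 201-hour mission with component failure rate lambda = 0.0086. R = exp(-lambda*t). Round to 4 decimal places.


lambda = 0.0086
mission_time = 201
lambda * t = 0.0086 * 201 = 1.7286
R = exp(-1.7286)
R = 0.1775

0.1775


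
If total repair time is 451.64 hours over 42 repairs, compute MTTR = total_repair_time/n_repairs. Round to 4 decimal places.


total_repair_time = 451.64
n_repairs = 42
MTTR = 451.64 / 42
MTTR = 10.7533

10.7533


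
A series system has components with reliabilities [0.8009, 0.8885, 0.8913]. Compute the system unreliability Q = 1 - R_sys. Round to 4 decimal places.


Components: [0.8009, 0.8885, 0.8913]
After component 1: product = 0.8009
After component 2: product = 0.7116
After component 3: product = 0.6342
R_sys = 0.6342
Q = 1 - 0.6342 = 0.3658

0.3658


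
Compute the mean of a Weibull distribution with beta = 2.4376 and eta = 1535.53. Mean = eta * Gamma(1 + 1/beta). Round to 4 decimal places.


beta = 2.4376, eta = 1535.53
1/beta = 0.4102
1 + 1/beta = 1.4102
Gamma(1.4102) = 0.8868
Mean = 1535.53 * 0.8868
Mean = 1361.6371

1361.6371


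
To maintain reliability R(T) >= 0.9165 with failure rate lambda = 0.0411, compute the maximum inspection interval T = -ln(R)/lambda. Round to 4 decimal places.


R_target = 0.9165
lambda = 0.0411
-ln(0.9165) = 0.0872
T = 0.0872 / 0.0411
T = 2.1215

2.1215


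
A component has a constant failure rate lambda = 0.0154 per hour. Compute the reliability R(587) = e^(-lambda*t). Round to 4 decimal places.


lambda = 0.0154
t = 587
lambda * t = 9.0398
R(t) = e^(-9.0398)
R(t) = 0.0001

0.0001


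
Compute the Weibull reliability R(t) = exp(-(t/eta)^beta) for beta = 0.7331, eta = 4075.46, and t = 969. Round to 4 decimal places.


beta = 0.7331, eta = 4075.46, t = 969
t/eta = 969 / 4075.46 = 0.2378
(t/eta)^beta = 0.2378^0.7331 = 0.3489
R(t) = exp(-0.3489)
R(t) = 0.7055

0.7055


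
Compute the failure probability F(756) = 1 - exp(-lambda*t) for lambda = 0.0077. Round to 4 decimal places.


lambda = 0.0077, t = 756
lambda * t = 5.8212
exp(-5.8212) = 0.003
F(t) = 1 - 0.003
F(t) = 0.997

0.997


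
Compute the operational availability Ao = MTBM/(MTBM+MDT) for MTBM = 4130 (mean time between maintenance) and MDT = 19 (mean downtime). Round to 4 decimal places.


MTBM = 4130
MDT = 19
MTBM + MDT = 4149
Ao = 4130 / 4149
Ao = 0.9954

0.9954


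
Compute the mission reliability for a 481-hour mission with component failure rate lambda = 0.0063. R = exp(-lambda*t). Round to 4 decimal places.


lambda = 0.0063
mission_time = 481
lambda * t = 0.0063 * 481 = 3.0303
R = exp(-3.0303)
R = 0.0483

0.0483


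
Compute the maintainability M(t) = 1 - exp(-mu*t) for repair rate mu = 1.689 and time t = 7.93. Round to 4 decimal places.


mu = 1.689, t = 7.93
mu * t = 1.689 * 7.93 = 13.3938
exp(-13.3938) = 0.0
M(t) = 1 - 0.0
M(t) = 1.0

1.0


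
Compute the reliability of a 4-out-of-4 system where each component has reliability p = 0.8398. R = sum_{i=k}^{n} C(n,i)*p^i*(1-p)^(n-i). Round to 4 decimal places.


k = 4, n = 4, p = 0.8398
i=4: C(4,4)=1 * 0.8398^4 * 0.1602^0 = 0.4974
R = sum of terms = 0.4974

0.4974


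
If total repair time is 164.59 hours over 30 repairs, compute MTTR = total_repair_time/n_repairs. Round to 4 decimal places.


total_repair_time = 164.59
n_repairs = 30
MTTR = 164.59 / 30
MTTR = 5.4863

5.4863


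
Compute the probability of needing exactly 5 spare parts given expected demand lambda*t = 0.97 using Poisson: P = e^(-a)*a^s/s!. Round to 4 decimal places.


a = 0.97, s = 5
e^(-a) = e^(-0.97) = 0.3791
a^s = 0.97^5 = 0.8587
s! = 120
P = 0.3791 * 0.8587 / 120
P = 0.0027

0.0027


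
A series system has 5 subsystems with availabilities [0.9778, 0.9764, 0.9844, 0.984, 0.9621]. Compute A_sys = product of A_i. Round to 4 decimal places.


Subsystems: [0.9778, 0.9764, 0.9844, 0.984, 0.9621]
After subsystem 1 (A=0.9778): product = 0.9778
After subsystem 2 (A=0.9764): product = 0.9547
After subsystem 3 (A=0.9844): product = 0.9398
After subsystem 4 (A=0.984): product = 0.9248
After subsystem 5 (A=0.9621): product = 0.8897
A_sys = 0.8897

0.8897


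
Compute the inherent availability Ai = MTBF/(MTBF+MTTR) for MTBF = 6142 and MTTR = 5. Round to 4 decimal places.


MTBF = 6142
MTTR = 5
MTBF + MTTR = 6147
Ai = 6142 / 6147
Ai = 0.9992

0.9992


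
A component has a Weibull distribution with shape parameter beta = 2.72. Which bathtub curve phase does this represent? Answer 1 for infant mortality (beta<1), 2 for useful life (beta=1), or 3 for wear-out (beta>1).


beta = 2.72
Compare beta to 1:
beta < 1 => infant mortality (phase 1)
beta = 1 => useful life (phase 2)
beta > 1 => wear-out (phase 3)
Since beta = 2.72, this is wear-out (increasing failure rate)
Phase = 3

3


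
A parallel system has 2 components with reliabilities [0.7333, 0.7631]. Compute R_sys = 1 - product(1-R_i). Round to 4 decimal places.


Components: [0.7333, 0.7631]
(1 - 0.7333) = 0.2667, running product = 0.2667
(1 - 0.7631) = 0.2369, running product = 0.0632
Product of (1-R_i) = 0.0632
R_sys = 1 - 0.0632 = 0.9368

0.9368


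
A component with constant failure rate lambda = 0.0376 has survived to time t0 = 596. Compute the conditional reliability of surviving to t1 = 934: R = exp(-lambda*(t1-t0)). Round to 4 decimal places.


lambda = 0.0376
t0 = 596, t1 = 934
t1 - t0 = 338
lambda * (t1-t0) = 0.0376 * 338 = 12.7088
R = exp(-12.7088)
R = 0.0

0.0


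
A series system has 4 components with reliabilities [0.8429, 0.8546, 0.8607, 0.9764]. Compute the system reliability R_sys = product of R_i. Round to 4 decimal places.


Components: [0.8429, 0.8546, 0.8607, 0.9764]
After component 1 (R=0.8429): product = 0.8429
After component 2 (R=0.8546): product = 0.7203
After component 3 (R=0.8607): product = 0.62
After component 4 (R=0.9764): product = 0.6054
R_sys = 0.6054

0.6054


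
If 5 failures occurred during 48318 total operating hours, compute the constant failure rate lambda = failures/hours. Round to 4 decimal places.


failures = 5
total_hours = 48318
lambda = 5 / 48318
lambda = 0.0001

0.0001


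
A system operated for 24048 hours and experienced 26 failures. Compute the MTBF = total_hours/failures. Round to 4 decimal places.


total_hours = 24048
failures = 26
MTBF = 24048 / 26
MTBF = 924.9231

924.9231


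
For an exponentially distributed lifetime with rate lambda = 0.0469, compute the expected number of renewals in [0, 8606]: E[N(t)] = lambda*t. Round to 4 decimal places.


lambda = 0.0469
t = 8606
E[N(t)] = lambda * t
E[N(t)] = 0.0469 * 8606
E[N(t)] = 403.6214

403.6214


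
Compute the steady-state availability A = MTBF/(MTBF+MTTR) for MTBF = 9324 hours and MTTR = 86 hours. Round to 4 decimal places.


MTBF = 9324
MTTR = 86
MTBF + MTTR = 9410
A = 9324 / 9410
A = 0.9909

0.9909


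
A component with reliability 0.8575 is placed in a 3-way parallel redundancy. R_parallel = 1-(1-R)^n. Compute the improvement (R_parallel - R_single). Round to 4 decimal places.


R_single = 0.8575, n = 3
1 - R_single = 0.1425
(1 - R_single)^n = 0.1425^3 = 0.0029
R_parallel = 1 - 0.0029 = 0.9971
Improvement = 0.9971 - 0.8575
Improvement = 0.1396

0.1396


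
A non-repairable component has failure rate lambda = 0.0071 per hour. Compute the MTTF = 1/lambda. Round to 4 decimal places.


lambda = 0.0071
MTTF = 1 / 0.0071
MTTF = 140.8451

140.8451


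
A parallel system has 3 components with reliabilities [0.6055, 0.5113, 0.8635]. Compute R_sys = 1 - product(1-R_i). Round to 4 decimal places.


Components: [0.6055, 0.5113, 0.8635]
(1 - 0.6055) = 0.3945, running product = 0.3945
(1 - 0.5113) = 0.4887, running product = 0.1928
(1 - 0.8635) = 0.1365, running product = 0.0263
Product of (1-R_i) = 0.0263
R_sys = 1 - 0.0263 = 0.9737

0.9737


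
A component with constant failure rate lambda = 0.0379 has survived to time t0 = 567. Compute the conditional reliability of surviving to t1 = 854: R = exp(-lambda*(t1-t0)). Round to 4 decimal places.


lambda = 0.0379
t0 = 567, t1 = 854
t1 - t0 = 287
lambda * (t1-t0) = 0.0379 * 287 = 10.8773
R = exp(-10.8773)
R = 0.0

0.0


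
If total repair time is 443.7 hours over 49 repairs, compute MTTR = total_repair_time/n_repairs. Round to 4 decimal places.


total_repair_time = 443.7
n_repairs = 49
MTTR = 443.7 / 49
MTTR = 9.0551

9.0551


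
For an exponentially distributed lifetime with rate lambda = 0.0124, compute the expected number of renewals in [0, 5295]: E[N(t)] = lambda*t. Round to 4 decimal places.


lambda = 0.0124
t = 5295
E[N(t)] = lambda * t
E[N(t)] = 0.0124 * 5295
E[N(t)] = 65.658

65.658


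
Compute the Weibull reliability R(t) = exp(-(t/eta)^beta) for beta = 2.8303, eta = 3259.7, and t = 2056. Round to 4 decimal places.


beta = 2.8303, eta = 3259.7, t = 2056
t/eta = 2056 / 3259.7 = 0.6307
(t/eta)^beta = 0.6307^2.8303 = 0.2713
R(t) = exp(-0.2713)
R(t) = 0.7624

0.7624


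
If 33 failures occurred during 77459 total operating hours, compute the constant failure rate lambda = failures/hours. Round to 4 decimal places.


failures = 33
total_hours = 77459
lambda = 33 / 77459
lambda = 0.0004

0.0004


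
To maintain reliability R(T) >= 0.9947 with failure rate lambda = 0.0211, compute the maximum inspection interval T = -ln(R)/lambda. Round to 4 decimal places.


R_target = 0.9947
lambda = 0.0211
-ln(0.9947) = 0.0053
T = 0.0053 / 0.0211
T = 0.2519

0.2519


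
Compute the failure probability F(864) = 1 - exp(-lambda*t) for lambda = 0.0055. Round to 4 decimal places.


lambda = 0.0055, t = 864
lambda * t = 4.752
exp(-4.752) = 0.0086
F(t) = 1 - 0.0086
F(t) = 0.9914

0.9914


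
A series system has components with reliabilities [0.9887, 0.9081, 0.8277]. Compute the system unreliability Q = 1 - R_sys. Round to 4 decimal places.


Components: [0.9887, 0.9081, 0.8277]
After component 1: product = 0.9887
After component 2: product = 0.8978
After component 3: product = 0.7431
R_sys = 0.7431
Q = 1 - 0.7431 = 0.2569

0.2569


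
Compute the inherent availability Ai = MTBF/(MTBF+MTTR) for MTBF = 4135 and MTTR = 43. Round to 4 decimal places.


MTBF = 4135
MTTR = 43
MTBF + MTTR = 4178
Ai = 4135 / 4178
Ai = 0.9897

0.9897


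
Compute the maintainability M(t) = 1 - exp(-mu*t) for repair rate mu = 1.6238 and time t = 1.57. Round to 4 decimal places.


mu = 1.6238, t = 1.57
mu * t = 1.6238 * 1.57 = 2.5494
exp(-2.5494) = 0.0781
M(t) = 1 - 0.0781
M(t) = 0.9219

0.9219


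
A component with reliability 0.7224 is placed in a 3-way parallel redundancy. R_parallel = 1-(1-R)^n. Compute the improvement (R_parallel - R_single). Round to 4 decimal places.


R_single = 0.7224, n = 3
1 - R_single = 0.2776
(1 - R_single)^n = 0.2776^3 = 0.0214
R_parallel = 1 - 0.0214 = 0.9786
Improvement = 0.9786 - 0.7224
Improvement = 0.2562

0.2562


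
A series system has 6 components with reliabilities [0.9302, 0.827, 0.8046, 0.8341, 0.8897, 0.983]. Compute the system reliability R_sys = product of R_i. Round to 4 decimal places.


Components: [0.9302, 0.827, 0.8046, 0.8341, 0.8897, 0.983]
After component 1 (R=0.9302): product = 0.9302
After component 2 (R=0.827): product = 0.7693
After component 3 (R=0.8046): product = 0.619
After component 4 (R=0.8341): product = 0.5163
After component 5 (R=0.8897): product = 0.4593
After component 6 (R=0.983): product = 0.4515
R_sys = 0.4515

0.4515


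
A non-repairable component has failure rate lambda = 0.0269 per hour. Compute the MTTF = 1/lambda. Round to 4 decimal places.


lambda = 0.0269
MTTF = 1 / 0.0269
MTTF = 37.1747

37.1747


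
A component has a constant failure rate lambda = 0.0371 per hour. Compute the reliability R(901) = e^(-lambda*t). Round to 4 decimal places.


lambda = 0.0371
t = 901
lambda * t = 33.4271
R(t) = e^(-33.4271)
R(t) = 0.0

0.0


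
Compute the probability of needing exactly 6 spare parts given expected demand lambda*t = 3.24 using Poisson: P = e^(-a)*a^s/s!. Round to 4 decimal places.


a = 3.24, s = 6
e^(-a) = e^(-3.24) = 0.0392
a^s = 3.24^6 = 1156.8314
s! = 720
P = 0.0392 * 1156.8314 / 720
P = 0.0629

0.0629


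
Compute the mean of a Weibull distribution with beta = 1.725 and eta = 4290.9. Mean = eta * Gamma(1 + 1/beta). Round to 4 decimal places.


beta = 1.725, eta = 4290.9
1/beta = 0.5797
1 + 1/beta = 1.5797
Gamma(1.5797) = 0.8914
Mean = 4290.9 * 0.8914
Mean = 3824.8717

3824.8717


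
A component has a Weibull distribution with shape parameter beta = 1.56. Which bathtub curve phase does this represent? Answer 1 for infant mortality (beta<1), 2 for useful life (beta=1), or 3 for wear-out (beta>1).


beta = 1.56
Compare beta to 1:
beta < 1 => infant mortality (phase 1)
beta = 1 => useful life (phase 2)
beta > 1 => wear-out (phase 3)
Since beta = 1.56, this is wear-out (increasing failure rate)
Phase = 3

3


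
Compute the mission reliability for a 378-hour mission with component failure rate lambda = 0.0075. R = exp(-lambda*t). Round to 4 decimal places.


lambda = 0.0075
mission_time = 378
lambda * t = 0.0075 * 378 = 2.835
R = exp(-2.835)
R = 0.0587

0.0587


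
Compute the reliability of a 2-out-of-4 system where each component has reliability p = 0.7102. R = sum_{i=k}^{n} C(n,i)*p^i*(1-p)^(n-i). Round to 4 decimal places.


k = 2, n = 4, p = 0.7102
i=2: C(4,2)=6 * 0.7102^2 * 0.2898^2 = 0.2542
i=3: C(4,3)=4 * 0.7102^3 * 0.2898^1 = 0.4152
i=4: C(4,4)=1 * 0.7102^4 * 0.2898^0 = 0.2544
R = sum of terms = 0.9238

0.9238


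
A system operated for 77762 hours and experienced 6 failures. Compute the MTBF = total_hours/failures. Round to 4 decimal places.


total_hours = 77762
failures = 6
MTBF = 77762 / 6
MTBF = 12960.3333

12960.3333


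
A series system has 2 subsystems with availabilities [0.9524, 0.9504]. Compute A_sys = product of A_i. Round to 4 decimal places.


Subsystems: [0.9524, 0.9504]
After subsystem 1 (A=0.9524): product = 0.9524
After subsystem 2 (A=0.9504): product = 0.9052
A_sys = 0.9052

0.9052


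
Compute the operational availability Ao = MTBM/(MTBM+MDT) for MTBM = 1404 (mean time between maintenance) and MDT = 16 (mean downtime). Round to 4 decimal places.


MTBM = 1404
MDT = 16
MTBM + MDT = 1420
Ao = 1404 / 1420
Ao = 0.9887

0.9887
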